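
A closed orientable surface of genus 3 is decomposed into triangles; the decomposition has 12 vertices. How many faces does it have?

32

χ = 2 − 2·3 = -4, and every face is a triangle so 3F = 2E.
V − E + F = -4 with E = 3F/2 gives 12 − (3/2 − 1)·F = -4, so F = 32 and E = 48.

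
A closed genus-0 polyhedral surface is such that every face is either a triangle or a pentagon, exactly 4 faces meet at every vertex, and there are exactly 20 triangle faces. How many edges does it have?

60

Let x be the number of pentagons; then F = 20 + x.
Edge–face incidences: 2E = 3·20 + 5·x = 60 + 5x.
Every vertex has degree 4, so 4V = 2E.
Euler: V − E + F = 2 ⇒ (2E)/4 − E + (20 + x) = 2.
Multiply by 8: 2·(2E) − 4·(2E) + 8·(20 + x) = 16, i.e. 160 + 8x − 2·(60 + 5x) = 16.
Collecting terms: −2x + 40 = 16, so −2x = −24, so x = 12.
Then 2E = 60 + 5·12 = 120, so E = 60, V = 2E/4 = 30, F = 20 + 12 = 32.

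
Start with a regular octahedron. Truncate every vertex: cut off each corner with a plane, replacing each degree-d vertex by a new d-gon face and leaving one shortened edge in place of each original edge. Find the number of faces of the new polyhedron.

The base solid has V = 6, E = 12, F = 8.
Truncation replaces each original edge-end by a new vertex, so V′ = 2E = 24.
Each original edge survives, and each old vertex of degree d contributes d new edges; summing degrees gives Σd = 2E, so E′ = E + 2E = 3E = 36.
Each original face survives and each original vertex becomes one new face: F′ = F + V = 14.

14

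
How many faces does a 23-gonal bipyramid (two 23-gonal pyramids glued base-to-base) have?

46

A bipyramid over an n-gon has 2n triangular faces and n + 2 vertices: V = 23 + 2 = 25, E = 3·23 = 69, F = 2·23 = 46.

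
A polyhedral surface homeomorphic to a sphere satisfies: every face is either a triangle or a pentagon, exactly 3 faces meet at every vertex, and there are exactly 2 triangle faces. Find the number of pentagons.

Let x be the number of pentagons; then F = 2 + x.
Edge–face incidences: 2E = 3·2 + 5·x = 6 + 5x.
Every vertex has degree 3, so 3V = 2E.
Euler: V − E + F = 2 ⇒ (2E)/3 − E + (2 + x) = 2.
Multiply by 6: 2·(2E) − 3·(2E) + 6·(2 + x) = 12, i.e. 12 + 6x − (6 + 5x) = 12.
Collecting terms: x + 6 = 12, so x = 6.
Then 2E = 6 + 5·6 = 36, so E = 18, V = 2E/3 = 12, F = 2 + 6 = 8.

6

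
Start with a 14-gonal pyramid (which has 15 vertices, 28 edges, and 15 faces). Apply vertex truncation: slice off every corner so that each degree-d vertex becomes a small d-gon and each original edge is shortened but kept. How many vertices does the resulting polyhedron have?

56

Truncation replaces each original edge-end by a new vertex, so V′ = 2E = 56.
Each original edge survives, and each old vertex of degree d contributes d new edges; summing degrees gives Σd = 2E, so E′ = E + 2E = 3E = 84.
Each original face survives and each original vertex becomes one new face: F′ = F + V = 30.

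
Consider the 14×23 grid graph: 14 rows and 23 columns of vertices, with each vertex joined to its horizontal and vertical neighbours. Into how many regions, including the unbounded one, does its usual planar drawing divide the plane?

The grid has V = 14·23 = 322 vertices and E = 14·22 + 23·13 = 607 edges.
F = 2 − V + E = 2 − 322 + 607 = 287.

287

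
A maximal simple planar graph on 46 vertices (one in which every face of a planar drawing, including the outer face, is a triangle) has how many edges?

132

In a plane triangulation 3F = 2E and V − E + F = 2, so E = 3V − 6 = 3·46 − 6 = 132.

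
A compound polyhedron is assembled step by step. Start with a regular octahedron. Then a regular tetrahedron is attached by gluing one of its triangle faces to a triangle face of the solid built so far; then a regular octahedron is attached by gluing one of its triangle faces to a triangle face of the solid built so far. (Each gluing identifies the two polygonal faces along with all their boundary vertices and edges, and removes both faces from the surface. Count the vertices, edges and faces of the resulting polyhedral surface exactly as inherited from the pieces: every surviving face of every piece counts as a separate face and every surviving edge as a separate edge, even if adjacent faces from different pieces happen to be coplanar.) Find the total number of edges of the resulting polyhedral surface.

24

A regular octahedron: V=6, E=12, F=8.
Attach a regular tetrahedron (V=4, E=6, F=4) along a 3-gon: merge 3 vertices and 3 edges, delete both glued faces → V=7, E=15, F=10.
Attach a regular octahedron (V=6, E=12, F=8) along a 3-gon: merge 3 vertices and 3 edges, delete both glued faces → V=10, E=24, F=16.
Check: V − E + F = 10 − 24 + 16 = 2.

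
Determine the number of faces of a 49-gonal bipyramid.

98

A bipyramid over an n-gon has 2n triangular faces and n + 2 vertices: V = 49 + 2 = 51, E = 3·49 = 147, F = 2·49 = 98.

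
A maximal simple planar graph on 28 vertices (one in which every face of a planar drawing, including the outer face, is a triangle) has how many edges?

78

In a plane triangulation 3F = 2E and V − E + F = 2, so E = 3V − 6 = 3·28 − 6 = 78.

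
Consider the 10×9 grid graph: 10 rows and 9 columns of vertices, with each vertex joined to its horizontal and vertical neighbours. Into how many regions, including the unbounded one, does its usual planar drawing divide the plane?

The grid has V = 10·9 = 90 vertices and E = 10·8 + 9·9 = 161 edges.
F = 2 − V + E = 2 − 90 + 161 = 73.

73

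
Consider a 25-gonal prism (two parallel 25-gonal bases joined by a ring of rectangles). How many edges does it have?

75

A prism on an n-gon has two n-gon bases and n rectangular sides: V = 2·25 = 50, E = 3·25 = 75, F = 25 + 2 = 27.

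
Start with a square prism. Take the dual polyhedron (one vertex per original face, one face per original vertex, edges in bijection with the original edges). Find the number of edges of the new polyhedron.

The base solid has V = 8, E = 12, F = 6.
The dual swaps V and F and preserves E: V′ = F = 6, E′ = E = 12, F′ = V = 8.

12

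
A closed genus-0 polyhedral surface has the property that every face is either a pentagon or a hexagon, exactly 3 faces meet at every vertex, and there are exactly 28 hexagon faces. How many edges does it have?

114

Let x be the number of pentagons; then F = 28 + x.
Edge–face incidences: 2E = 6·28 + 5·x = 168 + 5x.
Every vertex has degree 3, so 3V = 2E.
Euler: V − E + F = 2 ⇒ (2E)/3 − E + (28 + x) = 2.
Multiply by 6: 2·(2E) − 3·(2E) + 6·(28 + x) = 12, i.e. 168 + 6x − (168 + 5x) = 12.
Collecting terms: x = 12.
Then 2E = 168 + 5·12 = 228, so E = 114, V = 2E/3 = 76, F = 28 + 12 = 40.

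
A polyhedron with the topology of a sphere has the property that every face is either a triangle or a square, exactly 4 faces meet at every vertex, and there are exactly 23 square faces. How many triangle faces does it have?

Let x be the number of triangles; then F = 23 + x.
Edge–face incidences: 2E = 4·23 + 3·x = 92 + 3x.
Every vertex has degree 4, so 4V = 2E.
Euler: V − E + F = 2 ⇒ (2E)/4 − E + (23 + x) = 2.
Multiply by 8: 2·(2E) − 4·(2E) + 8·(23 + x) = 16, i.e. 184 + 8x − 2·(92 + 3x) = 16.
Collecting terms: 2x = 16, so x = 8.
Then 2E = 92 + 3·8 = 116, so E = 58, V = 2E/4 = 29, F = 23 + 8 = 31.

8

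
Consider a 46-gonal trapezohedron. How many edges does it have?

The n-trapezohedron (dual of the n-antiprism) has V = 2·46 + 2 = 94, E = 4·46 = 184, F = 2·46 = 92.
Check: V − E + F = 94 − 184 + 92 = 2.

184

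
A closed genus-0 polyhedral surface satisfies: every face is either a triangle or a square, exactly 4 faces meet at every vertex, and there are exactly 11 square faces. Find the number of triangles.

Let x be the number of triangles; then F = 11 + x.
Edge–face incidences: 2E = 4·11 + 3·x = 44 + 3x.
Every vertex has degree 4, so 4V = 2E.
Euler: V − E + F = 2 ⇒ (2E)/4 − E + (11 + x) = 2.
Multiply by 8: 2·(2E) − 4·(2E) + 8·(11 + x) = 16, i.e. 88 + 8x − 2·(44 + 3x) = 16.
Collecting terms: 2x = 16, so x = 8.
Then 2E = 44 + 3·8 = 68, so E = 34, V = 2E/4 = 17, F = 11 + 8 = 19.

8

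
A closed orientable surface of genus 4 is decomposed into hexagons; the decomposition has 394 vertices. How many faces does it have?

200

χ = 2 − 2·4 = -6, and every face is a hexagon so 6F = 2E.
V − E + F = -6 with E = 6F/2 gives 394 − (6/2 − 1)·F = -6, so F = 200 and E = 600.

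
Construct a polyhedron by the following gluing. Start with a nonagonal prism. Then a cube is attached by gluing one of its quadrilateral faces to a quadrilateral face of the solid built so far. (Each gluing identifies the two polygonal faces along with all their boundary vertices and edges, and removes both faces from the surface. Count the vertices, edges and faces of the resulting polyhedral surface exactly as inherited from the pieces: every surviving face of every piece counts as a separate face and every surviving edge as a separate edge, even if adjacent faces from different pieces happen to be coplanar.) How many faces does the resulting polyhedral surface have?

15

A nonagonal prism: V=18, E=27, F=11.
Attach a cube (V=8, E=12, F=6) along a 4-gon: merge 4 vertices and 4 edges, delete both glued faces → V=22, E=35, F=15.
Check: V − E + F = 22 − 35 + 15 = 2.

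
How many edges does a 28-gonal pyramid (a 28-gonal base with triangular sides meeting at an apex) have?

56

A pyramid on an n-gon base has one n-gon and n triangles: V = 28 + 1 = 29, E = 2·28 = 56, F = 28 + 1 = 29.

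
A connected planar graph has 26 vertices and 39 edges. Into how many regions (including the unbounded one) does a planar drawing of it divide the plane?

Euler's formula for a connected plane graph: V − E + F = 2, so F = 2 − 26 + 39 = 15.

15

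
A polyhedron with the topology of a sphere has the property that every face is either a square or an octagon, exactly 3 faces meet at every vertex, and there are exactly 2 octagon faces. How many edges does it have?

Let x be the number of squares; then F = 2 + x.
Edge–face incidences: 2E = 8·2 + 4·x = 16 + 4x.
Every vertex has degree 3, so 3V = 2E.
Euler: V − E + F = 2 ⇒ (2E)/3 − E + (2 + x) = 2.
Multiply by 6: 2·(2E) − 3·(2E) + 6·(2 + x) = 12, i.e. 12 + 6x − (16 + 4x) = 12.
Collecting terms: 2x − 4 = 12, so 2x = 16, so x = 8.
Then 2E = 16 + 4·8 = 48, so E = 24, V = 2E/3 = 16, F = 2 + 8 = 10.

24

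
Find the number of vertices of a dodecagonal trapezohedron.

26

The n-trapezohedron (dual of the n-antiprism) has V = 2·12 + 2 = 26, E = 4·12 = 48, F = 2·12 = 24.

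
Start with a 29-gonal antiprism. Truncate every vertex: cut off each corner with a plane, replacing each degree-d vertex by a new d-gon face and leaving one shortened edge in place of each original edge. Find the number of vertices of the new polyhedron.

232

The base solid has V = 58, E = 116, F = 60.
Truncation replaces each original edge-end by a new vertex, so V′ = 2E = 232.
Each original edge survives, and each old vertex of degree d contributes d new edges; summing degrees gives Σd = 2E, so E′ = E + 2E = 3E = 348.
Each original face survives and each original vertex becomes one new face: F′ = F + V = 118.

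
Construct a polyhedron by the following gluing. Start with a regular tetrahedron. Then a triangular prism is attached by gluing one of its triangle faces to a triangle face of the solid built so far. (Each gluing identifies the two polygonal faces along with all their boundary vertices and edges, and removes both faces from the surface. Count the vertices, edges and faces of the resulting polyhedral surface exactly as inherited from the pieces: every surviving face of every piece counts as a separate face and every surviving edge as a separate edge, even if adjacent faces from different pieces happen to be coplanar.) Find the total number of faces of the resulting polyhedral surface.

A regular tetrahedron: V=4, E=6, F=4.
Attach a triangular prism (V=6, E=9, F=5) along a 3-gon: merge 3 vertices and 3 edges, delete both glued faces → V=7, E=12, F=7.
Check: V − E + F = 7 − 12 + 7 = 2.

7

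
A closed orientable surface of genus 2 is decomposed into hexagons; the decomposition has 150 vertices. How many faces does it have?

χ = 2 − 2·2 = -2, and every face is a hexagon so 6F = 2E.
V − E + F = -2 with E = 6F/2 gives 150 − (6/2 − 1)·F = -2, so F = 76 and E = 228.

76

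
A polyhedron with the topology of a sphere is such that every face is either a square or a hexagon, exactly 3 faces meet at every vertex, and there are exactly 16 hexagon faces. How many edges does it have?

60

Let x be the number of squares; then F = 16 + x.
Edge–face incidences: 2E = 6·16 + 4·x = 96 + 4x.
Every vertex has degree 3, so 3V = 2E.
Euler: V − E + F = 2 ⇒ (2E)/3 − E + (16 + x) = 2.
Multiply by 6: 2·(2E) − 3·(2E) + 6·(16 + x) = 12, i.e. 96 + 6x − (96 + 4x) = 12.
Collecting terms: 2x = 12, so x = 6.
Then 2E = 96 + 4·6 = 120, so E = 60, V = 2E/3 = 40, F = 16 + 6 = 22.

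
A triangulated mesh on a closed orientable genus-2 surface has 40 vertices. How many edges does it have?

χ = 2 − 2·2 = -2, and every face is a triangle so 3F = 2E.
V − E + F = -2 with E = 3F/2 gives 40 − (3/2 − 1)·F = -2, so F = 84 and E = 126.

126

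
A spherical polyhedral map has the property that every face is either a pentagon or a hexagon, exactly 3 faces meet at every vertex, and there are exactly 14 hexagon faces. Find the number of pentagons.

Let x be the number of pentagons; then F = 14 + x.
Edge–face incidences: 2E = 6·14 + 5·x = 84 + 5x.
Every vertex has degree 3, so 3V = 2E.
Euler: V − E + F = 2 ⇒ (2E)/3 − E + (14 + x) = 2.
Multiply by 6: 2·(2E) − 3·(2E) + 6·(14 + x) = 12, i.e. 84 + 6x − (84 + 5x) = 12.
Collecting terms: x = 12.
Then 2E = 84 + 5·12 = 144, so E = 72, V = 2E/3 = 48, F = 14 + 12 = 26.

12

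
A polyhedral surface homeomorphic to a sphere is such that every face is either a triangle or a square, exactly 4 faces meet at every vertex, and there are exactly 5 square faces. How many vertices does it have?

11

Let x be the number of triangles; then F = 5 + x.
Edge–face incidences: 2E = 4·5 + 3·x = 20 + 3x.
Every vertex has degree 4, so 4V = 2E.
Euler: V − E + F = 2 ⇒ (2E)/4 − E + (5 + x) = 2.
Multiply by 8: 2·(2E) − 4·(2E) + 8·(5 + x) = 16, i.e. 40 + 8x − 2·(20 + 3x) = 16.
Collecting terms: 2x = 16, so x = 8.
Then 2E = 20 + 3·8 = 44, so E = 22, V = 2E/4 = 11, F = 5 + 8 = 13.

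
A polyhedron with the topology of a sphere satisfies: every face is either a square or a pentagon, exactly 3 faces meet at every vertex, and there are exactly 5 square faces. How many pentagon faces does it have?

Let x be the number of pentagons; then F = 5 + x.
Edge–face incidences: 2E = 4·5 + 5·x = 20 + 5x.
Every vertex has degree 3, so 3V = 2E.
Euler: V − E + F = 2 ⇒ (2E)/3 − E + (5 + x) = 2.
Multiply by 6: 2·(2E) − 3·(2E) + 6·(5 + x) = 12, i.e. 30 + 6x − (20 + 5x) = 12.
Collecting terms: x + 10 = 12, so x = 2.
Then 2E = 20 + 5·2 = 30, so E = 15, V = 2E/3 = 10, F = 5 + 2 = 7.

2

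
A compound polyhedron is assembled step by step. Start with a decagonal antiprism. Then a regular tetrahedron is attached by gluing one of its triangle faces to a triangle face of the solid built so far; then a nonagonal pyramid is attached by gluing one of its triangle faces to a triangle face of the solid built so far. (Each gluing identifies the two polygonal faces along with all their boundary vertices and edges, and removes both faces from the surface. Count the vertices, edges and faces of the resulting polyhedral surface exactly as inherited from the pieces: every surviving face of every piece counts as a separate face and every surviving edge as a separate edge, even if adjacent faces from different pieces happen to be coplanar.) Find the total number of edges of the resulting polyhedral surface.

58

A decagonal antiprism: V=20, E=40, F=22.
Attach a regular tetrahedron (V=4, E=6, F=4) along a 3-gon: merge 3 vertices and 3 edges, delete both glued faces → V=21, E=43, F=24.
Attach a nonagonal pyramid (V=10, E=18, F=10) along a 3-gon: merge 3 vertices and 3 edges, delete both glued faces → V=28, E=58, F=32.
Check: V − E + F = 28 − 58 + 32 = 2.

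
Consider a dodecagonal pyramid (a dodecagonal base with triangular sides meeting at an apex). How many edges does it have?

24

A pyramid on an n-gon base has one n-gon and n triangles: V = 12 + 1 = 13, E = 2·12 = 24, F = 12 + 1 = 13.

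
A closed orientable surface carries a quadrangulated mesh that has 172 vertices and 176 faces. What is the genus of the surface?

Every face is a square, so 2E = 4·176 = 704, giving E = 352.
χ = V − E + F = 172 − 352 + 176 = -4.
For a closed orientable surface χ = 2 − 2g, so g = (2 − (-4))/2 = 3.

3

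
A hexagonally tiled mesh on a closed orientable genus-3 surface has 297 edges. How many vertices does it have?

194

χ = 2 − 2·3 = -4, and every face is a hexagon so 6F = 2E.
F = 2E/6 = 99. Then V = -4 + E − F = -4 + 297 − 99 = 194.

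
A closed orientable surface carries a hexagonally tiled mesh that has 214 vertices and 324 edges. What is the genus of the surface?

Every face is a hexagon and each edge borders two faces, so 6F = 2·324, giving F = 108.
χ = V − E + F = 214 − 324 + 108 = -2.
For a closed orientable surface χ = 2 − 2g, so g = (2 − (-2))/2 = 2.

2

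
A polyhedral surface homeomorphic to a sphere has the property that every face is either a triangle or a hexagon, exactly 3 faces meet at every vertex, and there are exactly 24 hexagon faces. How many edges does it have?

78

Let x be the number of triangles; then F = 24 + x.
Edge–face incidences: 2E = 6·24 + 3·x = 144 + 3x.
Every vertex has degree 3, so 3V = 2E.
Euler: V − E + F = 2 ⇒ (2E)/3 − E + (24 + x) = 2.
Multiply by 6: 2·(2E) − 3·(2E) + 6·(24 + x) = 12, i.e. 144 + 6x − (144 + 3x) = 12.
Collecting terms: 3x = 12, so x = 4.
Then 2E = 144 + 3·4 = 156, so E = 78, V = 2E/3 = 52, F = 24 + 4 = 28.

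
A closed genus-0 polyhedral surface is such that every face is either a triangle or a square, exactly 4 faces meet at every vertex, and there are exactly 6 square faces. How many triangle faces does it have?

Let x be the number of triangles; then F = 6 + x.
Edge–face incidences: 2E = 4·6 + 3·x = 24 + 3x.
Every vertex has degree 4, so 4V = 2E.
Euler: V − E + F = 2 ⇒ (2E)/4 − E + (6 + x) = 2.
Multiply by 8: 2·(2E) − 4·(2E) + 8·(6 + x) = 16, i.e. 48 + 8x − 2·(24 + 3x) = 16.
Collecting terms: 2x = 16, so x = 8.
Then 2E = 24 + 3·8 = 48, so E = 24, V = 2E/4 = 12, F = 6 + 8 = 14.

8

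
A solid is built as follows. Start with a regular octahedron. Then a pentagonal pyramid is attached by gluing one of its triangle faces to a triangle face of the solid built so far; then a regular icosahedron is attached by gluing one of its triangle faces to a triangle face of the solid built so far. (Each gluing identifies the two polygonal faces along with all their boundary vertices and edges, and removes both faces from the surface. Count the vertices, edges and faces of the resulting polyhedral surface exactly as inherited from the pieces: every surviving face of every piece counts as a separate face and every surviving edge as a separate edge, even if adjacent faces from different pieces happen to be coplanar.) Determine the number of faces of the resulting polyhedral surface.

30

A regular octahedron: V=6, E=12, F=8.
Attach a pentagonal pyramid (V=6, E=10, F=6) along a 3-gon: merge 3 vertices and 3 edges, delete both glued faces → V=9, E=19, F=12.
Attach a regular icosahedron (V=12, E=30, F=20) along a 3-gon: merge 3 vertices and 3 edges, delete both glued faces → V=18, E=46, F=30.
Check: V − E + F = 18 − 46 + 30 = 2.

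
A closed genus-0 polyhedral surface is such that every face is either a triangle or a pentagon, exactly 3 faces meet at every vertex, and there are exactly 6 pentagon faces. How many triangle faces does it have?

2

Let x be the number of triangles; then F = 6 + x.
Edge–face incidences: 2E = 5·6 + 3·x = 30 + 3x.
Every vertex has degree 3, so 3V = 2E.
Euler: V − E + F = 2 ⇒ (2E)/3 − E + (6 + x) = 2.
Multiply by 6: 2·(2E) − 3·(2E) + 6·(6 + x) = 12, i.e. 36 + 6x − (30 + 3x) = 12.
Collecting terms: 3x + 6 = 12, so 3x = 6, so x = 2.
Then 2E = 30 + 3·2 = 36, so E = 18, V = 2E/3 = 12, F = 6 + 2 = 8.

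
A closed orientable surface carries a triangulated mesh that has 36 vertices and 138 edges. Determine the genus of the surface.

Every face is a triangle and each edge borders two faces, so 3F = 2·138, giving F = 92.
χ = V − E + F = 36 − 138 + 92 = -10.
For a closed orientable surface χ = 2 − 2g, so g = (2 − (-10))/2 = 6.

6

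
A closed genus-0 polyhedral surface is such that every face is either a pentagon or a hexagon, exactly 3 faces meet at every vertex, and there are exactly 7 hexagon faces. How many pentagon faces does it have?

12

Let x be the number of pentagons; then F = 7 + x.
Edge–face incidences: 2E = 6·7 + 5·x = 42 + 5x.
Every vertex has degree 3, so 3V = 2E.
Euler: V − E + F = 2 ⇒ (2E)/3 − E + (7 + x) = 2.
Multiply by 6: 2·(2E) − 3·(2E) + 6·(7 + x) = 12, i.e. 42 + 6x − (42 + 5x) = 12.
Collecting terms: x = 12.
Then 2E = 42 + 5·12 = 102, so E = 51, V = 2E/3 = 34, F = 7 + 12 = 19.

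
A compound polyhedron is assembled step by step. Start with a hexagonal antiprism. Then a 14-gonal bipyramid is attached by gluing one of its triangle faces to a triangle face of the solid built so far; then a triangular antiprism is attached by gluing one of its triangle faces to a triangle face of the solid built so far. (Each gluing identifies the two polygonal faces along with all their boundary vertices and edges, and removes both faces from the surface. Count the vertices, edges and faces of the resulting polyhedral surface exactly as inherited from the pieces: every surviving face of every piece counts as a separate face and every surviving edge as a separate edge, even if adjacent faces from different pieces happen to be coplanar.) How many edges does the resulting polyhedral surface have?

72

A hexagonal antiprism: V=12, E=24, F=14.
Attach a 14-gonal bipyramid (V=16, E=42, F=28) along a 3-gon: merge 3 vertices and 3 edges, delete both glued faces → V=25, E=63, F=40.
Attach a triangular antiprism (V=6, E=12, F=8) along a 3-gon: merge 3 vertices and 3 edges, delete both glued faces → V=28, E=72, F=46.
Check: V − E + F = 28 − 72 + 46 = 2.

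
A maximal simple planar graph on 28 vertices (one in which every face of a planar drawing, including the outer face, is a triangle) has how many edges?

78

In a plane triangulation 3F = 2E and V − E + F = 2, so E = 3V − 6 = 3·28 − 6 = 78.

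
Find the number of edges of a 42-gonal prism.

126

A prism on an n-gon has two n-gon bases and n rectangular sides: V = 2·42 = 84, E = 3·42 = 126, F = 42 + 2 = 44.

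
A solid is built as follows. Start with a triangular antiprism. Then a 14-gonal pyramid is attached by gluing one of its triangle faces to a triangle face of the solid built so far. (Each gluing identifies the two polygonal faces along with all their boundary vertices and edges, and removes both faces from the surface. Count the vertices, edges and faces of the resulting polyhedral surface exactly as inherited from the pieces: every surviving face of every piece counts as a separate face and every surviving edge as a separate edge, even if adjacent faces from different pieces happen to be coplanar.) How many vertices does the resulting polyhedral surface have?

18

A triangular antiprism: V=6, E=12, F=8.
Attach a 14-gonal pyramid (V=15, E=28, F=15) along a 3-gon: merge 3 vertices and 3 edges, delete both glued faces → V=18, E=37, F=21.
Check: V − E + F = 18 − 37 + 21 = 2.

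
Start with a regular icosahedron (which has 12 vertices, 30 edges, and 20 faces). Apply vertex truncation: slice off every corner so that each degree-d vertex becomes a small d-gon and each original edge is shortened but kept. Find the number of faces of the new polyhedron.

Truncation replaces each original edge-end by a new vertex, so V′ = 2E = 60.
Each original edge survives, and each old vertex of degree d contributes d new edges; summing degrees gives Σd = 2E, so E′ = E + 2E = 3E = 90.
Each original face survives and each original vertex becomes one new face: F′ = F + V = 32.

32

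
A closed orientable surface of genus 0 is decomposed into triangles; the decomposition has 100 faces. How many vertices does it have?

χ = 2 − 2·0 = 2, and every face is a triangle so 3F = 2E.
E = 3·100/2 = 150. Then V = 2 + E − F = 2 + 150 − 100 = 52.

52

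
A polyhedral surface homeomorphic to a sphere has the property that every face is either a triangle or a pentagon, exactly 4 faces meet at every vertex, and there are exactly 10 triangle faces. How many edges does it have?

20

Let x be the number of pentagons; then F = 10 + x.
Edge–face incidences: 2E = 3·10 + 5·x = 30 + 5x.
Every vertex has degree 4, so 4V = 2E.
Euler: V − E + F = 2 ⇒ (2E)/4 − E + (10 + x) = 2.
Multiply by 8: 2·(2E) − 4·(2E) + 8·(10 + x) = 16, i.e. 80 + 8x − 2·(30 + 5x) = 16.
Collecting terms: −2x + 20 = 16, so −2x = −4, so x = 2.
Then 2E = 30 + 5·2 = 40, so E = 20, V = 2E/4 = 10, F = 10 + 2 = 12.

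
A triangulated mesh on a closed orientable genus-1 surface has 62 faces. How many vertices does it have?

31

χ = 2 − 2·1 = 0, and every face is a triangle so 3F = 2E.
E = 3·62/2 = 93. Then V = 0 + E − F = 0 + 93 − 62 = 31.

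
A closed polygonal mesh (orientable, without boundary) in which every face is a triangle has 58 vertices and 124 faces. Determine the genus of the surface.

3

Every face is a triangle, so 2E = 3·124 = 372, giving E = 186.
χ = V − E + F = 58 − 186 + 124 = -4.
For a closed orientable surface χ = 2 − 2g, so g = (2 − (-4))/2 = 3.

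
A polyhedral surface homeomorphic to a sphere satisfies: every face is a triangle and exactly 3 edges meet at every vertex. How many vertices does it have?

4

Each face has 3 edges and each edge borders two faces, so 2E = 3F.
Each vertex has degree 3, so 3V = 2E and hence V = 3F/3.
Euler: V − E + F = 2 ⇒ (3F/3) − (3F/2) + F = 2.
Multiply by 6: (6 − 9 + 6)F = 12, i.e. 3F = 12.
So F = 4, E = 3·4/2 = 6, V = 3·4/3 = 4.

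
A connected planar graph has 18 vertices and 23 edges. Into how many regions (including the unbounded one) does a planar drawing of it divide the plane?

7

Euler's formula for a connected plane graph: V − E + F = 2, so F = 2 − 18 + 23 = 7.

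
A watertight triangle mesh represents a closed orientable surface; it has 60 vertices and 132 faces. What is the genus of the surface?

Every face is a triangle, so 2E = 3·132 = 396, giving E = 198.
χ = V − E + F = 60 − 198 + 132 = -6.
For a closed orientable surface χ = 2 − 2g, so g = (2 − (-6))/2 = 4.

4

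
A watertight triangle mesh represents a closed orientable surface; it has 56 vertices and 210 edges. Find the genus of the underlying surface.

Every face is a triangle and each edge borders two faces, so 3F = 2·210, giving F = 140.
χ = V − E + F = 56 − 210 + 140 = -14.
For a closed orientable surface χ = 2 − 2g, so g = (2 − (-14))/2 = 8.

8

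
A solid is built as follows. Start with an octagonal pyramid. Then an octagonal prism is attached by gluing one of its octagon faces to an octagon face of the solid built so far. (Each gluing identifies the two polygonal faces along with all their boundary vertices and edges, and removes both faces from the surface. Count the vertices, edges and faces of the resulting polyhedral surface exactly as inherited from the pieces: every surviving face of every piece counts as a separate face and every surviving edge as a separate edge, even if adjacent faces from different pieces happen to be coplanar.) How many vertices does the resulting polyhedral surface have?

17

An octagonal pyramid: V=9, E=16, F=9.
Attach an octagonal prism (V=16, E=24, F=10) along an 8-gon: merge 8 vertices and 8 edges, delete both glued faces → V=17, E=32, F=17.
Check: V − E + F = 17 − 32 + 17 = 2.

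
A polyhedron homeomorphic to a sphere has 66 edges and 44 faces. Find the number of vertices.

Here V − E + F = 2.
V = 2 + E − F = 2 + 66 − 44 = 24.

24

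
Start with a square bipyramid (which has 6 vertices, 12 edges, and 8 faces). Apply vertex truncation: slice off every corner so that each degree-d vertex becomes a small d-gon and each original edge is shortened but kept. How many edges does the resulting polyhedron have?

36

Truncation replaces each original edge-end by a new vertex, so V′ = 2E = 24.
Each original edge survives, and each old vertex of degree d contributes d new edges; summing degrees gives Σd = 2E, so E′ = E + 2E = 3E = 36.
Each original face survives and each original vertex becomes one new face: F′ = F + V = 14.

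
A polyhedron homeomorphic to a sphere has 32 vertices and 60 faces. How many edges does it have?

90

Here V − E + F = 2.
E = V + F − (2) = 32 + 60 − (2) = 90.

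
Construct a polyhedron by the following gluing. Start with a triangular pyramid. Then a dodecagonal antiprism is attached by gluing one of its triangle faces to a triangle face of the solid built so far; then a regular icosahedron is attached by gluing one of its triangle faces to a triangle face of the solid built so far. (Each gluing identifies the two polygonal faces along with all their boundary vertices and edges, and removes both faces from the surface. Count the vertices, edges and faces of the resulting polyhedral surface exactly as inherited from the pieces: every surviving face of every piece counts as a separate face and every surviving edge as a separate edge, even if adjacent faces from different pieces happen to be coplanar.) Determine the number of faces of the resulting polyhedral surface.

A triangular pyramid: V=4, E=6, F=4.
Attach a dodecagonal antiprism (V=24, E=48, F=26) along a 3-gon: merge 3 vertices and 3 edges, delete both glued faces → V=25, E=51, F=28.
Attach a regular icosahedron (V=12, E=30, F=20) along a 3-gon: merge 3 vertices and 3 edges, delete both glued faces → V=34, E=78, F=46.
Check: V − E + F = 34 − 78 + 46 = 2.

46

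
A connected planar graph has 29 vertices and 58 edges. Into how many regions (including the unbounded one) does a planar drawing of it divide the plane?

Euler's formula for a connected plane graph: V − E + F = 2, so F = 2 − 29 + 58 = 31.

31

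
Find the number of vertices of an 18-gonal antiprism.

36

An antiprism on an n-gon has two n-gon caps and 2n triangles: V = 2·18 = 36, E = 4·18 = 72, F = 2·18 + 2 = 38.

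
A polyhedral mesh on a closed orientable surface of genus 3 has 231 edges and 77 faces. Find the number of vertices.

For a closed orientable surface of genus 3, χ = 2 − 2·3 = -4.
V = -4 + E − F = -4 + 231 − 77 = 150.

150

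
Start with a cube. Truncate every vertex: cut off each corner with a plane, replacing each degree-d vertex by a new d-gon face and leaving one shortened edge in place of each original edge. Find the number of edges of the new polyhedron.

The base solid has V = 8, E = 12, F = 6.
Truncation replaces each original edge-end by a new vertex, so V′ = 2E = 24.
Each original edge survives, and each old vertex of degree d contributes d new edges; summing degrees gives Σd = 2E, so E′ = E + 2E = 3E = 36.
Each original face survives and each original vertex becomes one new face: F′ = F + V = 14.

36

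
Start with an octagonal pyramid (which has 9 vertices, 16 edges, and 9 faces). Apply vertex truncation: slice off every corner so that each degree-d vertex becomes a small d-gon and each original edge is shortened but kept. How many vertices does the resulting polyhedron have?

Truncation replaces each original edge-end by a new vertex, so V′ = 2E = 32.
Each original edge survives, and each old vertex of degree d contributes d new edges; summing degrees gives Σd = 2E, so E′ = E + 2E = 3E = 48.
Each original face survives and each original vertex becomes one new face: F′ = F + V = 18.

32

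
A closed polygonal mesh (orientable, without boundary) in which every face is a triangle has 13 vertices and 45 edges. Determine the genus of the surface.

2

Every face is a triangle and each edge borders two faces, so 3F = 2·45, giving F = 30.
χ = V − E + F = 13 − 45 + 30 = -2.
For a closed orientable surface χ = 2 − 2g, so g = (2 − (-2))/2 = 2.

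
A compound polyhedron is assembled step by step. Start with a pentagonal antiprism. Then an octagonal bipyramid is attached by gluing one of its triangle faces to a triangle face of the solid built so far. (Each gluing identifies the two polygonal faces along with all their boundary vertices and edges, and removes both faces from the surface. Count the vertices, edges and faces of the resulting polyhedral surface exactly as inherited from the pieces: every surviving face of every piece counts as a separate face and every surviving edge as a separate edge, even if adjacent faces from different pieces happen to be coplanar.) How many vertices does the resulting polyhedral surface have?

17

A pentagonal antiprism: V=10, E=20, F=12.
Attach an octagonal bipyramid (V=10, E=24, F=16) along a 3-gon: merge 3 vertices and 3 edges, delete both glued faces → V=17, E=41, F=26.
Check: V − E + F = 17 − 41 + 26 = 2.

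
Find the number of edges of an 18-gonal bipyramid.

A bipyramid over an n-gon has 2n triangular faces and n + 2 vertices: V = 18 + 2 = 20, E = 3·18 = 54, F = 2·18 = 36.
Check: V − E + F = 20 − 54 + 36 = 2.

54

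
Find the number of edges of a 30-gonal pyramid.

60

A pyramid on an n-gon base has one n-gon and n triangles: V = 30 + 1 = 31, E = 2·30 = 60, F = 30 + 1 = 31.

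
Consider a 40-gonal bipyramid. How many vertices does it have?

A bipyramid over an n-gon has 2n triangular faces and n + 2 vertices: V = 40 + 2 = 42, E = 3·40 = 120, F = 2·40 = 80.

42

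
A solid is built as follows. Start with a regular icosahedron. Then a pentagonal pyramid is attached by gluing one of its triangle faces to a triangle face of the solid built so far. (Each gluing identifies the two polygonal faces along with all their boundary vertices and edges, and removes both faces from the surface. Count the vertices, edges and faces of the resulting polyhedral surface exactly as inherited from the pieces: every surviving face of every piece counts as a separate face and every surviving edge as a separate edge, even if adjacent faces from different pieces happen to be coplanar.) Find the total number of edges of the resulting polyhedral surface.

37

A regular icosahedron: V=12, E=30, F=20.
Attach a pentagonal pyramid (V=6, E=10, F=6) along a 3-gon: merge 3 vertices and 3 edges, delete both glued faces → V=15, E=37, F=24.
Check: V − E + F = 15 − 37 + 24 = 2.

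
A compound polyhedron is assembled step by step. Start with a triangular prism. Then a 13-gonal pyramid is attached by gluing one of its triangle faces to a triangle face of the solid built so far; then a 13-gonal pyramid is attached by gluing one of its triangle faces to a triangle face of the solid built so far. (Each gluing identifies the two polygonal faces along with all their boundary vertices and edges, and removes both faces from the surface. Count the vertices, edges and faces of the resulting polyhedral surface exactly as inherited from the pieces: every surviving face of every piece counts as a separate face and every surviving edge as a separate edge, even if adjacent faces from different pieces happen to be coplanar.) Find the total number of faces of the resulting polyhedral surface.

29

A triangular prism: V=6, E=9, F=5.
Attach a 13-gonal pyramid (V=14, E=26, F=14) along a 3-gon: merge 3 vertices and 3 edges, delete both glued faces → V=17, E=32, F=17.
Attach a 13-gonal pyramid (V=14, E=26, F=14) along a 3-gon: merge 3 vertices and 3 edges, delete both glued faces → V=28, E=55, F=29.
Check: V − E + F = 28 − 55 + 29 = 2.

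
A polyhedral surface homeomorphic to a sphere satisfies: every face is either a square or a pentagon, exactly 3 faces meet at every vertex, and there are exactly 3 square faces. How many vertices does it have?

Let x be the number of pentagons; then F = 3 + x.
Edge–face incidences: 2E = 4·3 + 5·x = 12 + 5x.
Every vertex has degree 3, so 3V = 2E.
Euler: V − E + F = 2 ⇒ (2E)/3 − E + (3 + x) = 2.
Multiply by 6: 2·(2E) − 3·(2E) + 6·(3 + x) = 12, i.e. 18 + 6x − (12 + 5x) = 12.
Collecting terms: x + 6 = 12, so x = 6.
Then 2E = 12 + 5·6 = 42, so E = 21, V = 2E/3 = 14, F = 3 + 6 = 9.

14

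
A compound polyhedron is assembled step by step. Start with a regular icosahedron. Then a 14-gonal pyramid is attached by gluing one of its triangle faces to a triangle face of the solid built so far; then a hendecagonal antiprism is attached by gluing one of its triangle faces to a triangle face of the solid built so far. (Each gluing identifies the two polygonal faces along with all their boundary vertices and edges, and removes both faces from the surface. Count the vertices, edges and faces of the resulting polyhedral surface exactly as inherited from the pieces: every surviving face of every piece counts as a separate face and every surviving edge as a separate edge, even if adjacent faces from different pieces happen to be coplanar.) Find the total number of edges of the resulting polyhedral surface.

A regular icosahedron: V=12, E=30, F=20.
Attach a 14-gonal pyramid (V=15, E=28, F=15) along a 3-gon: merge 3 vertices and 3 edges, delete both glued faces → V=24, E=55, F=33.
Attach a hendecagonal antiprism (V=22, E=44, F=24) along a 3-gon: merge 3 vertices and 3 edges, delete both glued faces → V=43, E=96, F=55.
Check: V − E + F = 43 − 96 + 55 = 2.

96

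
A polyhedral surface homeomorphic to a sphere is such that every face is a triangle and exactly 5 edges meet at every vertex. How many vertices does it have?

Each face has 3 edges and each edge borders two faces, so 2E = 3F.
Each vertex has degree 5, so 5V = 2E and hence V = 3F/5.
Euler: V − E + F = 2 ⇒ (3F/5) − (3F/2) + F = 2.
Multiply by 10: (6 − 15 + 10)F = 20, i.e. 1F = 20.
So F = 20, E = 3·20/2 = 30, V = 3·20/5 = 12.

12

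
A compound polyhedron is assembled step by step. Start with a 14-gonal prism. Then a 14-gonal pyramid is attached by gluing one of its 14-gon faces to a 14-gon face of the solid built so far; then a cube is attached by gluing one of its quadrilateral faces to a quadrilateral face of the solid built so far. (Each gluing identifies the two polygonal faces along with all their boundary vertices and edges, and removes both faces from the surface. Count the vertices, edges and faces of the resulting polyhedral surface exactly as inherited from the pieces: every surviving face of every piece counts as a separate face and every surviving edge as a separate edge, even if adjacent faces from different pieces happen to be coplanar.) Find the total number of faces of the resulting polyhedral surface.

33

A 14-gonal prism: V=28, E=42, F=16.
Attach a 14-gonal pyramid (V=15, E=28, F=15) along a 14-gon: merge 14 vertices and 14 edges, delete both glued faces → V=29, E=56, F=29.
Attach a cube (V=8, E=12, F=6) along a 4-gon: merge 4 vertices and 4 edges, delete both glued faces → V=33, E=64, F=33.
Check: V − E + F = 33 − 64 + 33 = 2.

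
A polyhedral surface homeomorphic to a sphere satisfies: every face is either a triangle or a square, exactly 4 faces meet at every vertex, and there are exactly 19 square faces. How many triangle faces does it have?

8

Let x be the number of triangles; then F = 19 + x.
Edge–face incidences: 2E = 4·19 + 3·x = 76 + 3x.
Every vertex has degree 4, so 4V = 2E.
Euler: V − E + F = 2 ⇒ (2E)/4 − E + (19 + x) = 2.
Multiply by 8: 2·(2E) − 4·(2E) + 8·(19 + x) = 16, i.e. 152 + 8x − 2·(76 + 3x) = 16.
Collecting terms: 2x = 16, so x = 8.
Then 2E = 76 + 3·8 = 100, so E = 50, V = 2E/4 = 25, F = 19 + 8 = 27.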